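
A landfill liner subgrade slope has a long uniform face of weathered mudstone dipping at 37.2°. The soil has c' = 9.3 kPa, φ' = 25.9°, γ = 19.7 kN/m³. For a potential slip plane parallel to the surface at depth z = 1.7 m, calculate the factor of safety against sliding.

For an infinite slope with a slip plane parallel to the surface (no pore pressure): FS = [c' + γz cos²β tanφ'] / [γz sinβ cosβ].
γz = 19.7·1.7 = 33.49 kN/m²
Numerator = 9.3 + 33.49·cos²37.2°·tan25.9° = 9.3 + 33.49·0.6345·0.4856 = 19.618 kPa
Denominator = 33.49·sin37.2°·cos37.2° = 33.49·0.6046·0.7965 = 16.128 kPa
FS = 19.618 / 16.128 = 1.216

FS = 1.22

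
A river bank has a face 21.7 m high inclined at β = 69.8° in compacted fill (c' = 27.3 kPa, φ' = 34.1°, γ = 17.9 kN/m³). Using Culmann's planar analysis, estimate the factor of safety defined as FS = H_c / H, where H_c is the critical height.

FS = 1.16

H_c = (4c'/γ) · sinβ cosφ' / [1 − cos(β − φ')]
    = (4·27.3/17.9) · sin69.8°·cos34.1° / [1 − cos35.7°]
    = 6.101 · 0.7771 / 0.1879 = 25.23 m
FS = H_c / H = 25.23 / 21.7 = 1.163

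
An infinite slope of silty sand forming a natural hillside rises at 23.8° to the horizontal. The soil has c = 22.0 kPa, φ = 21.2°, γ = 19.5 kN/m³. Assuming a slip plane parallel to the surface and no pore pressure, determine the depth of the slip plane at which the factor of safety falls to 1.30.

z = 7.27 m

Setting FS = 1.30 in FS = [c + γz cos²β tanφ] / [γz sinβ cosβ] and solving for z:
z = c / [γ cosβ (FS·sinβ − cosβ·tanφ)]
  = 22.0 / [19.5·cos23.8°·(1.30·sin23.8° − cos23.8°·tan21.2°)]
  = 22.0 / [19.5·0.9150·(1.30·0.4035 − 0.9150·0.3879)]
  = 22.0 / 3.0281 = 7.265 m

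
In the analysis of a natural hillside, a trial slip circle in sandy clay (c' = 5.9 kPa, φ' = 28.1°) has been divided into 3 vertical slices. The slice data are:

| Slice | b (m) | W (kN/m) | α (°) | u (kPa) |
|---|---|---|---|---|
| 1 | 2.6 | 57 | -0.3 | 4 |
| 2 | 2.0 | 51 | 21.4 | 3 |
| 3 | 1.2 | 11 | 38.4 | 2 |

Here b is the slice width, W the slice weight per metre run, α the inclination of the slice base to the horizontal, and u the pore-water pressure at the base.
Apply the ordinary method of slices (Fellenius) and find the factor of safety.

FS = 3.45

Ordinary method of slices: FS = Σ[c'·Δl_i + (W_i cosα_i − u_i·Δl_i)·tanφ'] / Σ W_i sinα_i, with Δl_i = b_i / cosα_i.
Slice 1: Δl = 2.6/cos(-0.3°) = 2.600 m; N'_1 = 57·cos(-0.3°) − 4·2.600 = 46.6; c'Δl = 15.34; W sinα = -0.3
Slice 2: Δl = 2.0/cos21.4° = 2.148 m; N'_2 = 51·cos21.4° − 3·2.148 = 41.0; c'Δl = 12.67; W sinα = 18.6
Slice 3: Δl = 1.2/cos38.4° = 1.531 m; N'_3 = 11·cos38.4° − 2·1.531 = 5.6; c'Δl = 9.03; W sinα = 6.8
Σc'Δl = 37.0 kN/m; ΣN' = 93.2 kN/m; ΣW sinα = 25.1 kN/m
Resisting = 37.0 + 93.2·tan28.1° = 37.0 + 49.8 = 86.8 kN/m
FS = 86.8 / 25.1 = 3.453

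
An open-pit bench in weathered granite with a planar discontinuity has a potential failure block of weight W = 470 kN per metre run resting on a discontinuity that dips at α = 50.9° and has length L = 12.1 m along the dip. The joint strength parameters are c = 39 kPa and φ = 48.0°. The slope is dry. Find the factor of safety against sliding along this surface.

Resolving the block weight along and normal to the plane and applying the Mohr–Coulomb strength on the joint:
N' = W cosα = 470·cos50.9° = 296.4 kN/m
Driving force T = W sinα = 470·sin50.9° = 364.7 kN/m
Resisting force R = c·L + N'·tanφ = 39·12.1 + 296.4·tan48.0° = 471.9 + 329.2 = 801.1 kN/m
FS = R / T = 801.1 / 364.7 = 2.196

FS = 2.20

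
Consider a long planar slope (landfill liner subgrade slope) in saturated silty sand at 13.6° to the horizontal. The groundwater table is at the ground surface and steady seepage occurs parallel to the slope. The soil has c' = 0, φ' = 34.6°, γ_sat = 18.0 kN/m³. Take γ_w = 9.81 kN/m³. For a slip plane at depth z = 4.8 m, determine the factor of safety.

With seepage parallel to the slope and the water table at the surface, the effective normal stress on the slip plane uses the buoyant unit weight γ' = γ_sat − γ_w while the driving shear stress uses γ_sat:
FS = [c' + γ' z cos²β tanφ'] / [γ_sat z sinβ cosβ]
(For c' = 0 this reduces to FS = (γ'/γ_sat)·tanφ'/tanβ.)
γ' = 18.0 − 9.81 = 8.19 kN/m³
Numerator = 0.0 + 8.19·4.8·cos²13.6°·tan34.6° = 0.0 + 8.19·4.8·0.9447·0.6899 = 25.620 kPa
Denominator = 18.0·4.8·sin13.6°·cos13.6° = 18.0·4.8·0.2351·0.9720 = 19.747 kPa
FS = 25.620 / 19.747 = 1.297

FS = 1.30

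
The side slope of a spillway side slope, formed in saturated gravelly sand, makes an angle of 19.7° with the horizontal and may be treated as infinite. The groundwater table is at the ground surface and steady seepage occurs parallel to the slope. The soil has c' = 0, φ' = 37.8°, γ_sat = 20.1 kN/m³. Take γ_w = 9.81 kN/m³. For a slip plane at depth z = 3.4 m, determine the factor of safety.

With seepage parallel to the slope and the water table at the surface, the effective normal stress on the slip plane uses the buoyant unit weight γ' = γ_sat − γ_w while the driving shear stress uses γ_sat:
FS = [c' + γ' z cos²β tanφ'] / [γ_sat z sinβ cosβ]
(For c' = 0 this reduces to FS = (γ'/γ_sat)·tanφ'/tanβ.)
γ' = 20.1 − 9.81 = 10.29 kN/m³
Numerator = 0.0 + 10.29·3.4·cos²19.7°·tan37.8° = 0.0 + 10.29·3.4·0.8864·0.7757 = 24.054 kPa
Denominator = 20.1·3.4·sin19.7°·cos19.7° = 20.1·3.4·0.3371·0.9415 = 21.689 kPa
FS = 24.054 / 21.689 = 1.109

FS = 1.11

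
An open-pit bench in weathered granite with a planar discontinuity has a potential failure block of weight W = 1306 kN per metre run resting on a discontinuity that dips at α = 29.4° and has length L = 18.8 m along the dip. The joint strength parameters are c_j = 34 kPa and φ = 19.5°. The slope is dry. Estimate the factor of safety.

Resolving the block weight along and normal to the plane and applying the Mohr–Coulomb strength on the joint:
N' = W cosα = 1306·cos29.4° = 1137.8 kN/m
Driving force T = W sinα = 1306·sin29.4° = 641.1 kN/m
Resisting force R = c_j·L + N'·tanφ = 34·18.8 + 1137.8·tan19.5° = 639.2 + 402.9 = 1042.1 kN/m
FS = R / T = 1042.1 / 641.1 = 1.625

FS = 1.63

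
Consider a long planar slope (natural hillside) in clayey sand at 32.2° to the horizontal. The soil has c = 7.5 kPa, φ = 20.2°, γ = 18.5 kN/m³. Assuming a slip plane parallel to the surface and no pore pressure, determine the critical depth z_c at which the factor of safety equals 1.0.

z_c = 2.16 m

Setting FS = 1.00 in FS = [c + γz cos²β tanφ] / [γz sinβ cosβ] and solving for z:
z = c / [γ cosβ (FS·sinβ − cosβ·tanφ)]
  = 7.5 / [18.5·cos32.2°·(1.00·sin32.2° − cos32.2°·tan20.2°)]
  = 7.5 / [18.5·0.8462·(1.00·0.5329 − 0.8462·0.3679)]
  = 7.5 / 3.4681 = 2.163 m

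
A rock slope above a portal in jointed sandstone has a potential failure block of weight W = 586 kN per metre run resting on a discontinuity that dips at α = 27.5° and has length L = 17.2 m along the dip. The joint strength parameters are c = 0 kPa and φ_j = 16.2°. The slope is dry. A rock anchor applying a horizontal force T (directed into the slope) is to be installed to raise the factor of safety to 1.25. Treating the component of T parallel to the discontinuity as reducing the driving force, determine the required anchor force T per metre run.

T = 151 kN/m

Resolving forces along and normal to the sliding plane, with the horizontal anchor force T adding T·sinα to the effective normal force and T·cosα acting up the plane against the driving force:
FS = [cL + (W cosα + T sinα) tanφ_j] / [W sinα − T cosα]
Without the anchor: N' = 519.8 kN/m, driving T_d = 270.6 kN/m, resisting R = 0·17.2 + 519.8·tan16.2° = 151.0 kN/m, FS = 0.56.
Setting FS = 1.25 and solving for T:
1.25·(270.6 − T cos27.5°) = 151.0 + T sin27.5°·tan16.2°
T·(sin27.5°·tan16.2° + 1.25·cos27.5°) = 1.25·270.6 − 151.0
T·(0.4617·0.2905 + 1.25·0.8870) = 338.2 − 151.0 = 187.2
T·1.2429 = 187.2
T = 150.6 kN/m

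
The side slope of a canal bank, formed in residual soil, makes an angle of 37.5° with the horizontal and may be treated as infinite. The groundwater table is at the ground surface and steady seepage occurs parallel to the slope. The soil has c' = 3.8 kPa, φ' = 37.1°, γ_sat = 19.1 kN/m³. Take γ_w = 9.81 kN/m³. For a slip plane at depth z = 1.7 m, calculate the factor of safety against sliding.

FS = 0.72

With seepage parallel to the slope and the water table at the surface, the effective normal stress on the slip plane uses the buoyant unit weight γ' = γ_sat − γ_w while the driving shear stress uses γ_sat:
FS = [c' + γ' z cos²β tanφ'] / [γ_sat z sinβ cosβ]
γ' = 19.1 − 9.81 = 9.29 kN/m³
Numerator = 3.8 + 9.29·1.7·cos²37.5°·tan37.1° = 3.8 + 9.29·1.7·0.6294·0.7563 = 11.318 kPa
Denominator = 19.1·1.7·sin37.5°·cos37.5° = 19.1·1.7·0.6088·0.7934 = 15.682 kPa
FS = 11.318 / 15.682 = 0.722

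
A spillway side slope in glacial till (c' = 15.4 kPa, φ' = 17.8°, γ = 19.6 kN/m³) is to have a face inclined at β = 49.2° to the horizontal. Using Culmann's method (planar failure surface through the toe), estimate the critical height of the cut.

H_c = 15.47 m

Culmann's analysis gives the critical failure plane at α_cr = (β + φ')/2 = (49.2 + 17.8)/2 = 33.5°, and the critical height
H_c = (4c'/γ) · sinβ cosφ' / [1 − cos(β − φ')]
    = (4·15.4/19.6) · sin49.2°·cos17.8° / [1 − cos(31.4°)]
    = 3.143 · 0.7570·0.9521 / [1 − 0.8536]
    = 3.143 · 0.7208 / 0.1464
    = 15.47 m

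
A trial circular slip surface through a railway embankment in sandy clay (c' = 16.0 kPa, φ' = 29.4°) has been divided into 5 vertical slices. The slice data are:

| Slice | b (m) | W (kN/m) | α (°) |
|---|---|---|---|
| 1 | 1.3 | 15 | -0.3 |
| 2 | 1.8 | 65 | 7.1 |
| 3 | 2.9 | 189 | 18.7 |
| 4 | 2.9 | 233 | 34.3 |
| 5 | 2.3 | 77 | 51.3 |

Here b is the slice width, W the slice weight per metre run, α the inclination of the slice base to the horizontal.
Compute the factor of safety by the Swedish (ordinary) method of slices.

FS = 1.90

Ordinary method of slices: FS = Σ[c'·Δl_i + (W_i cosα_i)·tanφ'] / Σ W_i sinα_i, with Δl_i = b_i / cosα_i.
Slice 1: Δl = 1.3/cos(-0.3°) = 1.300 m; N'_1 = 15·cos(-0.3°) = 15.0; c'Δl = 20.80; W sinα = -0.1
Slice 2: Δl = 1.8/cos7.1° = 1.814 m; N'_2 = 65·cos7.1° = 64.5; c'Δl = 29.02; W sinα = 8.0
Slice 3: Δl = 2.9/cos18.7° = 3.062 m; N'_3 = 189·cos18.7° = 179.0; c'Δl = 48.99; W sinα = 60.6
Slice 4: Δl = 2.9/cos34.3° = 3.510 m; N'_4 = 233·cos34.3° = 192.5; c'Δl = 56.17; W sinα = 131.3
Slice 5: Δl = 2.3/cos51.3° = 3.679 m; N'_5 = 77·cos51.3° = 48.1; c'Δl = 58.86; W sinα = 60.1
Σc'Δl = 213.8 kN/m; ΣN' = 499.1 kN/m; ΣW sinα = 259.9 kN/m
Resisting = 213.8 + 499.1·tan29.4° = 213.8 + 281.3 = 495.1 kN/m
FS = 495.1 / 259.9 = 1.905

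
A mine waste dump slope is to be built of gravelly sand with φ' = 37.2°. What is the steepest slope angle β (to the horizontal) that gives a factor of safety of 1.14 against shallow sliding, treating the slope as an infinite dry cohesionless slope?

For an infinite dry cohesionless slope FS = tanφ'/tanβ, so tanβ = tanφ' / FS.
tanβ = tan37.2° / 1.14 = 0.7590 / 1.14 = 0.6658
β = arctan(0.6658) = 33.66°

β = 33.7°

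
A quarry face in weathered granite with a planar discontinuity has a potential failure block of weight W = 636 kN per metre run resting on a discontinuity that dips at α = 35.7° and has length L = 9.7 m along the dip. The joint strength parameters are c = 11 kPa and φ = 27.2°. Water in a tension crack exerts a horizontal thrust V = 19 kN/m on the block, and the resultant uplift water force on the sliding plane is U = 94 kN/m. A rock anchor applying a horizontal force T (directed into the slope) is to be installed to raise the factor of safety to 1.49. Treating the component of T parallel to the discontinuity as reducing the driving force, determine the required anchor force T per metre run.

T = 171 kN/m

Resolving forces along and normal to the sliding plane, with the horizontal anchor force T adding T·sinα to the effective normal force and T·cosα acting up the plane against the driving force:
FS = [cL + (W cosα − U − V sinα + T sinα) tanφ] / [W sinα + V cosα − T cosα]
Without the anchor: N' = 411.4 kN/m, driving T_d = 386.6 kN/m, resisting R = 11·9.7 + 411.4·tan27.2° = 318.1 kN/m, FS = 0.82.
Setting FS = 1.49 and solving for T:
1.49·(386.6 − T cos35.7°) = 318.1 + T sin35.7°·tan27.2°
T·(sin35.7°·tan27.2° + 1.49·cos35.7°) = 1.49·386.6 − 318.1
T·(0.5835·0.5139 + 1.49·0.8121) = 576.0 − 318.1 = 257.8
T·1.5099 = 257.8
T = 170.8 kN/m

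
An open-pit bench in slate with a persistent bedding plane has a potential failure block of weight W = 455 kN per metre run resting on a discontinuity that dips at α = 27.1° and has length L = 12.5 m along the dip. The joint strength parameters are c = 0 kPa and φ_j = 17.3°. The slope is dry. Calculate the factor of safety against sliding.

Resolving the block weight along and normal to the plane and applying the Mohr–Coulomb strength on the joint:
N' = W cosα = 455·cos27.1° = 405.0 kN/m
Driving force T = W sinα = 455·sin27.1° = 207.3 kN/m
Resisting force R = c·L + N'·tanφ_j = 0·12.5 + 405.0·tan17.3° = 0.0 + 126.2 = 126.2 kN/m
FS = R / T = 126.2 / 207.3 = 0.609

FS = 0.61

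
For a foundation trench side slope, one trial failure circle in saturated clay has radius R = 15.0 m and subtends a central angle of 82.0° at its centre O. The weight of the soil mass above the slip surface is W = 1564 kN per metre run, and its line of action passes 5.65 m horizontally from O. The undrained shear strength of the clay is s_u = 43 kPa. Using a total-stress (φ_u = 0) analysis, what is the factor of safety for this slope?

Taking moments about the centre O, the resisting moment is provided by the undrained shear strength acting along the arc:
Arc length L_a = R·θ = 15.0·(82.0°·π/180) = 15.0·1.4312 = 21.47 m
M_R = s_u·L_a·R = 43·21.47·15.0 = 13846.6 kN·m/m
M_D = W·d = 1564·5.65 = 8836.6 kN·m/m
FS = M_R / M_D = 13846.6 / 8836.6 = 1.567

FS = 1.57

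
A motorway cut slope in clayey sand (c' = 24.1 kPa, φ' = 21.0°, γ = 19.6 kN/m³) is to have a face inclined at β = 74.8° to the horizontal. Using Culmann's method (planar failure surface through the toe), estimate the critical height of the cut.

Culmann's analysis gives the critical failure plane at α_cr = (β + φ')/2 = (74.8 + 21.0)/2 = 47.9°, and the critical height
H_c = (4c'/γ) · sinβ cosφ' / [1 − cos(β − φ')]
    = (4·24.1/19.6) · sin74.8°·cos21.0° / [1 − cos(53.8°)]
    = 4.918 · 0.9650·0.9336 / [1 − 0.5906]
    = 4.918 · 0.9009 / 0.4094
    = 10.82 m

H_c = 10.82 m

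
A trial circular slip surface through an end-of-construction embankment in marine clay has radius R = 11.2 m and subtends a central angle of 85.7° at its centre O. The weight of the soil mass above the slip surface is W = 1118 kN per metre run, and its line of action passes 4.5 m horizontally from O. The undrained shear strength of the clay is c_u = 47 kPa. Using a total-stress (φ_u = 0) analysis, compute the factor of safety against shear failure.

Taking moments about the centre O, the resisting moment is provided by the undrained shear strength acting along the arc:
Arc length L_a = R·θ = 11.2·(85.7°·π/180) = 11.2·1.4957 = 16.75 m
M_R = c_u·L_a·R = 47·16.75·11.2 = 8818.4 kN·m/m
M_D = W·d = 1118·4.5 = 5031.0 kN·m/m
FS = M_R / M_D = 8818.4 / 5031.0 = 1.753

FS = 1.75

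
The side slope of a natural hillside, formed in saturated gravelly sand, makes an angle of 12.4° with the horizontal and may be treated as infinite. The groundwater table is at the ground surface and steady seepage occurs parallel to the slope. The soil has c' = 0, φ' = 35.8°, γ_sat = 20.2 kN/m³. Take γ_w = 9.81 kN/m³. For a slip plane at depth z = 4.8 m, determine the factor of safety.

With seepage parallel to the slope and the water table at the surface, the effective normal stress on the slip plane uses the buoyant unit weight γ' = γ_sat − γ_w while the driving shear stress uses γ_sat:
FS = [c' + γ' z cos²β tanφ'] / [γ_sat z sinβ cosβ]
(For c' = 0 this reduces to FS = (γ'/γ_sat)·tanφ'/tanβ.)
γ' = 20.2 − 9.81 = 10.39 kN/m³
Numerator = 0.0 + 10.39·4.8·cos²12.4°·tan35.8° = 0.0 + 10.39·4.8·0.9539·0.7212 = 34.310 kPa
Denominator = 20.2·4.8·sin12.4°·cos12.4° = 20.2·4.8·0.2147·0.9767 = 20.335 kPa
FS = 34.310 / 20.335 = 1.687

FS = 1.69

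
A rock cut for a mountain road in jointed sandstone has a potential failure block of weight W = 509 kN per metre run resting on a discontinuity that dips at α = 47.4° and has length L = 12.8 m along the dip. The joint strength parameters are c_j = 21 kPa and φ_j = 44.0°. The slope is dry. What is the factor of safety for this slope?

FS = 1.61

Resolving the block weight along and normal to the plane and applying the Mohr–Coulomb strength on the joint:
N' = W cosα = 509·cos47.4° = 344.5 kN/m
Driving force T = W sinα = 509·sin47.4° = 374.7 kN/m
Resisting force R = c_j·L + N'·tanφ_j = 21·12.8 + 344.5·tan44.0° = 268.8 + 332.7 = 601.5 kN/m
FS = R / T = 601.5 / 374.7 = 1.605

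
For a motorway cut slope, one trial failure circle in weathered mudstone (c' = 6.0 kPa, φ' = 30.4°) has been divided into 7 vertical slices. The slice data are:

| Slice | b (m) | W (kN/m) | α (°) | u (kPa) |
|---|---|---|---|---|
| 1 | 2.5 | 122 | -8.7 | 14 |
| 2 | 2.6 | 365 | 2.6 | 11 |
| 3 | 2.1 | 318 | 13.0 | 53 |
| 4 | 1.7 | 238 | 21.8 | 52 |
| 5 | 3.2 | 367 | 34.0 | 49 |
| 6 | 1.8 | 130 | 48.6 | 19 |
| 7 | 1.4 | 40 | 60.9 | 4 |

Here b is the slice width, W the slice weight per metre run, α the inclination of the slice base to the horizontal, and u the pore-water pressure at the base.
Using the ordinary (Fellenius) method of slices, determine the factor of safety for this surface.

Ordinary method of slices: FS = Σ[c'·Δl_i + (W_i cosα_i − u_i·Δl_i)·tanφ'] / Σ W_i sinα_i, with Δl_i = b_i / cosα_i.
Slice 1: Δl = 2.5/cos(-8.7°) = 2.529 m; N'_1 = 122·cos(-8.7°) − 14·2.529 = 85.2; c'Δl = 15.17; W sinα = -18.5
Slice 2: Δl = 2.6/cos2.6° = 2.603 m; N'_2 = 365·cos2.6° − 11·2.603 = 336.0; c'Δl = 15.62; W sinα = 16.6
Slice 3: Δl = 2.1/cos13.0° = 2.155 m; N'_3 = 318·cos13.0° − 53·2.155 = 195.6; c'Δl = 12.93; W sinα = 71.5
Slice 4: Δl = 1.7/cos21.8° = 1.831 m; N'_4 = 238·cos21.8° − 52·1.831 = 125.8; c'Δl = 10.99; W sinα = 88.4
Slice 5: Δl = 3.2/cos34.0° = 3.860 m; N'_5 = 367·cos34.0° − 49·3.860 = 115.1; c'Δl = 23.16; W sinα = 205.2
Slice 6: Δl = 1.8/cos48.6° = 2.722 m; N'_6 = 130·cos48.6° − 19·2.722 = 34.3; c'Δl = 16.33; W sinα = 97.5
Slice 7: Δl = 1.4/cos60.9° = 2.879 m; N'_7 = 40·cos60.9° − 4·2.879 = 7.9; c'Δl = 17.27; W sinα = 35.0
Σc'Δl = 111.5 kN/m; ΣN' = 899.9 kN/m; ΣW sinα = 495.7 kN/m
Resisting = 111.5 + 899.9·tan30.4° = 111.5 + 528.0 = 639.4 kN/m
FS = 639.4 / 495.7 = 1.290

FS = 1.29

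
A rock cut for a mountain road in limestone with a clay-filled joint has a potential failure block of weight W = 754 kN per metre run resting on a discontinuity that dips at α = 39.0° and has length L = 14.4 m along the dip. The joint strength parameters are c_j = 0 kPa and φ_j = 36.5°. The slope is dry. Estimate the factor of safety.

FS = 0.91

Resolving the block weight along and normal to the plane and applying the Mohr–Coulomb strength on the joint:
N' = W cosα = 754·cos39.0° = 586.0 kN/m
Driving force T = W sinα = 754·sin39.0° = 474.5 kN/m
Resisting force R = c_j·L + N'·tanφ_j = 0·14.4 + 586.0·tan36.5° = 0.0 + 433.6 = 433.6 kN/m
FS = R / T = 433.6 / 474.5 = 0.914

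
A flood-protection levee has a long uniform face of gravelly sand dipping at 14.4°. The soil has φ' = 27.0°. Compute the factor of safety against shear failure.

For a dry cohesionless infinite slope the factor of safety is FS = tanφ' / tanβ.
FS = tan27.0° / tan14.4° = 0.5095 / 0.2568 = 1.984

FS = 1.98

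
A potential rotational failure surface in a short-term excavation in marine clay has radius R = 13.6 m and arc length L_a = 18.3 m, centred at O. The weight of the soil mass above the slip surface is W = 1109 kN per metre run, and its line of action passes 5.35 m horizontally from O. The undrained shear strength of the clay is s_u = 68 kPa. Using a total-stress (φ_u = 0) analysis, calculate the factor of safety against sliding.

Taking moments about the centre O, the resisting moment is provided by the undrained shear strength acting along the arc:
M_R = s_u·L_a·R = 68·18.30·13.6 = 16923.8 kN·m/m
M_D = W·d = 1109·5.35 = 5933.1 kN·m/m
FS = M_R / M_D = 16923.8 / 5933.1 = 2.852

FS = 2.85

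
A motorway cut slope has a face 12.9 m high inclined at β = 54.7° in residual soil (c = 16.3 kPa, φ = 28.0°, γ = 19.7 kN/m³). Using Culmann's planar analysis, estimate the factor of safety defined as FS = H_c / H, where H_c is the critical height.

H_c = (4c/γ) · sinβ cosφ / [1 − cos(β − φ)]
    = (4·16.3/19.7) · sin54.7°·cos28.0° / [1 − cos26.7°]
    = 3.310 · 0.7206 / 0.1066 = 22.37 m
FS = H_c / H = 22.37 / 12.9 = 1.734

FS = 1.73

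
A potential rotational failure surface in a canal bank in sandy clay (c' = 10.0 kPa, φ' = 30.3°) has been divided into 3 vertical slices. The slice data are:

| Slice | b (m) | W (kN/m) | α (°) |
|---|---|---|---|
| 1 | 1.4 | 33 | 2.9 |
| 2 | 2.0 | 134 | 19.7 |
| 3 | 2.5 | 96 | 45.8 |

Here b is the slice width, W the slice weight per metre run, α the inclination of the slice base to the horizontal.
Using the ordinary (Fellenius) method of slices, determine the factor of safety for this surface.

Ordinary method of slices: FS = Σ[c'·Δl_i + (W_i cosα_i)·tanφ'] / Σ W_i sinα_i, with Δl_i = b_i / cosα_i.
Slice 1: Δl = 1.4/cos2.9° = 1.402 m; N'_1 = 33·cos2.9° = 33.0; c'Δl = 14.02; W sinα = 1.7
Slice 2: Δl = 2.0/cos19.7° = 2.124 m; N'_2 = 134·cos19.7° = 126.2; c'Δl = 21.24; W sinα = 45.2
Slice 3: Δl = 2.5/cos45.8° = 3.586 m; N'_3 = 96·cos45.8° = 66.9; c'Δl = 35.86; W sinα = 68.8
Σc'Δl = 71.1 kN/m; ΣN' = 226.0 kN/m; ΣW sinα = 115.7 kN/m
Resisting = 71.1 + 226.0·tan30.3° = 71.1 + 132.1 = 203.2 kN/m
FS = 203.2 / 115.7 = 1.757

FS = 1.76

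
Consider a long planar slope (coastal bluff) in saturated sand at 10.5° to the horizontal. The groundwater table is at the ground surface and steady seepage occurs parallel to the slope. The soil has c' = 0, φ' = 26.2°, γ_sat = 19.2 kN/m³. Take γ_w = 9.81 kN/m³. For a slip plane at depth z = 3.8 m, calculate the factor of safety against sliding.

FS = 1.30

With seepage parallel to the slope and the water table at the surface, the effective normal stress on the slip plane uses the buoyant unit weight γ' = γ_sat − γ_w while the driving shear stress uses γ_sat:
FS = [c' + γ' z cos²β tanφ'] / [γ_sat z sinβ cosβ]
(For c' = 0 this reduces to FS = (γ'/γ_sat)·tanφ'/tanβ.)
γ' = 19.2 − 9.81 = 9.39 kN/m³
Numerator = 0.0 + 9.39·3.8·cos²10.5°·tan26.2° = 0.0 + 9.39·3.8·0.9668·0.4921 = 16.975 kPa
Denominator = 19.2·3.8·sin10.5°·cos10.5° = 19.2·3.8·0.1822·0.9833 = 13.073 kPa
FS = 16.975 / 13.073 = 1.298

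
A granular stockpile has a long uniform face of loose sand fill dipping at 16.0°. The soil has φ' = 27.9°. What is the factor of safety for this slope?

FS = 1.85

For a dry cohesionless infinite slope the factor of safety is FS = tanφ' / tanβ.
FS = tan27.9° / tan16.0° = 0.5295 / 0.2867 = 1.846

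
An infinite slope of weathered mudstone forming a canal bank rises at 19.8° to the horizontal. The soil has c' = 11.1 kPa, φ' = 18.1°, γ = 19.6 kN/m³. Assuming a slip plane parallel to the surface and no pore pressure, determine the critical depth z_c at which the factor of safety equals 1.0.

z_c = 19.29 m

Setting FS = 1.00 in FS = [c' + γz cos²β tanφ'] / [γz sinβ cosβ] and solving for z:
z = c' / [γ cosβ (FS·sinβ − cosβ·tanφ')]
  = 11.1 / [19.6·cos19.8°·(1.00·sin19.8° − cos19.8°·tan18.1°)]
  = 11.1 / [19.6·0.9409·(1.00·0.3387 − 0.9409·0.3269)]
  = 11.1 / 0.5756 = 19.285 m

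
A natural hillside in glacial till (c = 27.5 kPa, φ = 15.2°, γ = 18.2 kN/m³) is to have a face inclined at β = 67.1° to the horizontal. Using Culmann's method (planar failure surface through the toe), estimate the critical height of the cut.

Culmann's analysis gives the critical failure plane at α_cr = (β + φ)/2 = (67.1 + 15.2)/2 = 41.1°, and the critical height
H_c = (4c/γ) · sinβ cosφ / [1 − cos(β − φ)]
    = (4·27.5/18.2) · sin67.1°·cos15.2° / [1 − cos(51.9°)]
    = 6.044 · 0.9212·0.9650 / [1 − 0.6170]
    = 6.044 · 0.8890 / 0.3830
    = 14.03 m

H_c = 14.03 m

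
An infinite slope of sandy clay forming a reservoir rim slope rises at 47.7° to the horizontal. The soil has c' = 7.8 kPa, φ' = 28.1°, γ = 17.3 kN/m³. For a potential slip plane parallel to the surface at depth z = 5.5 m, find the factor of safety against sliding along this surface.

FS = 0.65

For an infinite slope with a slip plane parallel to the surface (no pore pressure): FS = [c' + γz cos²β tanφ'] / [γz sinβ cosβ].
γz = 17.3·5.5 = 95.15 kN/m²
Numerator = 7.8 + 95.15·cos²47.7°·tan28.1° = 7.8 + 95.15·0.4529·0.5340 = 30.812 kPa
Denominator = 95.15·sin47.7°·cos47.7° = 95.15·0.7396·0.6730 = 47.364 kPa
FS = 30.812 / 47.364 = 0.651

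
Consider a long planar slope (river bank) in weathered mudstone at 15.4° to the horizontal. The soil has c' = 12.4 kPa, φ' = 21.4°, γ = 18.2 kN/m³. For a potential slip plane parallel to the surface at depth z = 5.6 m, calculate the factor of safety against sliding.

FS = 1.90

For an infinite slope with a slip plane parallel to the surface (no pore pressure): FS = [c' + γz cos²β tanφ'] / [γz sinβ cosβ].
γz = 18.2·5.6 = 101.92 kN/m²
Numerator = 12.4 + 101.92·cos²15.4°·tan21.4° = 12.4 + 101.92·0.9295·0.3919 = 49.525 kPa
Denominator = 101.92·sin15.4°·cos15.4° = 101.92·0.2656·0.9641 = 26.094 kPa
FS = 49.525 / 26.094 = 1.898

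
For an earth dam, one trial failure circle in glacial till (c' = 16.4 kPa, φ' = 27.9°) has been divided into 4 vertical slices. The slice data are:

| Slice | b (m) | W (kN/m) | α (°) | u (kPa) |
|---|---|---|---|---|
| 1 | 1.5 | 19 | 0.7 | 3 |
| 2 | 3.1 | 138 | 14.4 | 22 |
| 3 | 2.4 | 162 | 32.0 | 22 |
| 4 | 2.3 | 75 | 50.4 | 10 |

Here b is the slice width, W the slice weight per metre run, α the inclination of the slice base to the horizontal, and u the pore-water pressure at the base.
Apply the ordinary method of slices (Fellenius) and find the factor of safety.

FS = 1.51

Ordinary method of slices: FS = Σ[c'·Δl_i + (W_i cosα_i − u_i·Δl_i)·tanφ'] / Σ W_i sinα_i, with Δl_i = b_i / cosα_i.
Slice 1: Δl = 1.5/cos0.7° = 1.500 m; N'_1 = 19·cos0.7° − 3·1.500 = 14.5; c'Δl = 24.60; W sinα = 0.2
Slice 2: Δl = 3.1/cos14.4° = 3.201 m; N'_2 = 138·cos14.4° − 22·3.201 = 63.3; c'Δl = 52.49; W sinα = 34.3
Slice 3: Δl = 2.4/cos32.0° = 2.830 m; N'_3 = 162·cos32.0° − 22·2.830 = 75.1; c'Δl = 46.41; W sinα = 85.8
Slice 4: Δl = 2.3/cos50.4° = 3.608 m; N'_4 = 75·cos50.4° − 10·3.608 = 11.7; c'Δl = 59.18; W sinα = 57.8
Σc'Δl = 182.7 kN/m; ΣN' = 164.6 kN/m; ΣW sinα = 178.2 kN/m
Resisting = 182.7 + 164.6·tan27.9° = 182.7 + 87.2 = 269.8 kN/m
FS = 269.8 / 178.2 = 1.514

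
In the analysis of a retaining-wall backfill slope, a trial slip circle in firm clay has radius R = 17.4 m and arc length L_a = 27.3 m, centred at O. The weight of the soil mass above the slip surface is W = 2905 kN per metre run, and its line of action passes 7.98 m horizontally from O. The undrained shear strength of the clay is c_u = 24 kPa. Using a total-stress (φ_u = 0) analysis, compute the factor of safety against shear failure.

Taking moments about the centre O, the resisting moment is provided by the undrained shear strength acting along the arc:
M_R = c_u·L_a·R = 24·27.30·17.4 = 11400.5 kN·m/m
M_D = W·d = 2905·7.98 = 23181.9 kN·m/m
FS = M_R / M_D = 11400.5 / 23181.9 = 0.492

FS = 0.49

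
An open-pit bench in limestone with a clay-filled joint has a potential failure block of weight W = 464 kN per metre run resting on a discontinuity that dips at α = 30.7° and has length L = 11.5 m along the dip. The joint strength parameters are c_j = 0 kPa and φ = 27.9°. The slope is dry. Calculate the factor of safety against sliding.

FS = 0.89

Resolving the block weight along and normal to the plane and applying the Mohr–Coulomb strength on the joint:
N' = W cosα = 464·cos30.7° = 399.0 kN/m
Driving force T = W sinα = 464·sin30.7° = 236.9 kN/m
Resisting force R = c_j·L + N'·tanφ = 0·11.5 + 399.0·tan27.9° = 0.0 + 211.2 = 211.2 kN/m
FS = R / T = 211.2 / 236.9 = 0.892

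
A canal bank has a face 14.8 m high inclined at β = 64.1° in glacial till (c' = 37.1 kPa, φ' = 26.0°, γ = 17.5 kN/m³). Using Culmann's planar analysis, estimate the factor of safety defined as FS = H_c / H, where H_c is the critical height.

FS = 2.17

H_c = (4c'/γ) · sinβ cosφ' / [1 − cos(β − φ')]
    = (4·37.1/17.5) · sin64.1°·cos26.0° / [1 − cos38.1°]
    = 8.480 · 0.8085 / 0.2131 = 32.18 m
FS = H_c / H = 32.18 / 14.8 = 2.174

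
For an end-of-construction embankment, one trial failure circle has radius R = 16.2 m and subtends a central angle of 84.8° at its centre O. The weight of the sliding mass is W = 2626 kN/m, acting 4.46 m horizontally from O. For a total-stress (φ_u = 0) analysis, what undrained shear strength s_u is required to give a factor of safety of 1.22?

s_u = 36.8 kPa

FS = s_u·L_a·R / (W·d), so s_u = FS·W·d / (L_a·R).
Arc length L_a = R·θ = 16.2·(84.8°·π/180) = 16.2·1.4800 = 23.98 m
s_u = 1.22·2626·4.46 / (23.98·16.2) = 14288.6 / 388.42 = 36.79 kPa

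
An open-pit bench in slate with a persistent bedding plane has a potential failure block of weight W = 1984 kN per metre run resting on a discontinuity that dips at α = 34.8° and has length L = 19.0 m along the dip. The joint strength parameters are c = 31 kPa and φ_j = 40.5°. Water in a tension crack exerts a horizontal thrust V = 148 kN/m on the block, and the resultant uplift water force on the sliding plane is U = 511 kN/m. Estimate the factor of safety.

FS = 1.17

Resolving the block weight along and normal to the plane and applying the Mohr–Coulomb strength on the joint:
N' = W cosα − U − V sinα = 1984·cos34.8° − 511 − 148·sin34.8° = 1033.7 kN/m
Driving force T = W sinα + V cosα = 1984·sin34.8° + 148·cos34.8° = 1253.8 kN/m
Resisting force R = c·L + N'·tanφ_j = 31·19.0 + 1033.7·tan40.5° = 589.0 + 882.9 = 1471.9 kN/m
FS = R / T = 1471.9 / 1253.8 = 1.174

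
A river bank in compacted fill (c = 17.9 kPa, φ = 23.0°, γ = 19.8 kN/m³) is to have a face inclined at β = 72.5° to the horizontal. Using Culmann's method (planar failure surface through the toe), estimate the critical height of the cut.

Culmann's analysis gives the critical failure plane at α_cr = (β + φ)/2 = (72.5 + 23.0)/2 = 47.8°, and the critical height
H_c = (4c/γ) · sinβ cosφ / [1 − cos(β − φ)]
    = (4·17.9/19.8) · sin72.5°·cos23.0° / [1 − cos(49.5°)]
    = 3.616 · 0.9537·0.9205 / [1 − 0.6494]
    = 3.616 · 0.8779 / 0.3506
    = 9.06 m

H_c = 9.06 m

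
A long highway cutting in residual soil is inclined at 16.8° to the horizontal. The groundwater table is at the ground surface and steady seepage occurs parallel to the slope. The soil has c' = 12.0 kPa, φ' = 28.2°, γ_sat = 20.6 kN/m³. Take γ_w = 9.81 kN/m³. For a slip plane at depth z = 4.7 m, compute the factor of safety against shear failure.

FS = 1.38

With seepage parallel to the slope and the water table at the surface, the effective normal stress on the slip plane uses the buoyant unit weight γ' = γ_sat − γ_w while the driving shear stress uses γ_sat:
FS = [c' + γ' z cos²β tanφ'] / [γ_sat z sinβ cosβ]
γ' = 20.6 − 9.81 = 10.79 kN/m³
Numerator = 12.0 + 10.79·4.7·cos²16.8°·tan28.2° = 12.0 + 10.79·4.7·0.9165·0.5362 = 36.920 kPa
Denominator = 20.6·4.7·sin16.8°·cos16.8° = 20.6·4.7·0.2890·0.9573 = 26.790 kPa
FS = 36.920 / 26.790 = 1.378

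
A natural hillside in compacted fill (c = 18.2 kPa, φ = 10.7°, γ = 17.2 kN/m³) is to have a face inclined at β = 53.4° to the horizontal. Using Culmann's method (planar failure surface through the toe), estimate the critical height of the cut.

Culmann's analysis gives the critical failure plane at α_cr = (β + φ)/2 = (53.4 + 10.7)/2 = 32.0°, and the critical height
H_c = (4c/γ) · sinβ cosφ / [1 − cos(β − φ)]
    = (4·18.2/17.2) · sin53.4°·cos10.7° / [1 − cos(42.7°)]
    = 4.233 · 0.8028·0.9826 / [1 − 0.7349]
    = 4.233 · 0.7889 / 0.2651
    = 12.60 m

H_c = 12.60 m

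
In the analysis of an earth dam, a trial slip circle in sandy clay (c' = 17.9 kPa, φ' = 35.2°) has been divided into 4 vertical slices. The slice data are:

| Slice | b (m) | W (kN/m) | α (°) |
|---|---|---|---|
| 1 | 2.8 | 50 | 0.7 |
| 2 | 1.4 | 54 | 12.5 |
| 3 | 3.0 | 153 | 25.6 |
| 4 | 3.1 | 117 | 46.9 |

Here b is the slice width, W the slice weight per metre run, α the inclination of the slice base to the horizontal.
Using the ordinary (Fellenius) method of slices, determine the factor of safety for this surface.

FS = 2.70

Ordinary method of slices: FS = Σ[c'·Δl_i + (W_i cosα_i)·tanφ'] / Σ W_i sinα_i, with Δl_i = b_i / cosα_i.
Slice 1: Δl = 2.8/cos0.7° = 2.800 m; N'_1 = 50·cos0.7° = 50.0; c'Δl = 50.12; W sinα = 0.6
Slice 2: Δl = 1.4/cos12.5° = 1.434 m; N'_2 = 54·cos12.5° = 52.7; c'Δl = 25.67; W sinα = 11.7
Slice 3: Δl = 3.0/cos25.6° = 3.327 m; N'_3 = 153·cos25.6° = 138.0; c'Δl = 59.55; W sinα = 66.1
Slice 4: Δl = 3.1/cos46.9° = 4.537 m; N'_4 = 117·cos46.9° = 79.9; c'Δl = 81.21; W sinα = 85.4
Σc'Δl = 216.5 kN/m; ΣN' = 320.6 kN/m; ΣW sinα = 163.8 kN/m
Resisting = 216.5 + 320.6·tan35.2° = 216.5 + 226.2 = 442.7 kN/m
FS = 442.7 / 163.8 = 2.702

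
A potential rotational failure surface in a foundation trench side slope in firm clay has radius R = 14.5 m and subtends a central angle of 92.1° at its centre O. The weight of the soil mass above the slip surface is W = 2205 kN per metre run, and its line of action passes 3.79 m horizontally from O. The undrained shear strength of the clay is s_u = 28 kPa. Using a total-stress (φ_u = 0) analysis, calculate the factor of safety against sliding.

Taking moments about the centre O, the resisting moment is provided by the undrained shear strength acting along the arc:
Arc length L_a = R·θ = 14.5·(92.1°·π/180) = 14.5·1.6074 = 23.31 m
M_R = s_u·L_a·R = 28·23.31·14.5 = 9463.0 kN·m/m
M_D = W·d = 2205·3.79 = 8357.0 kN·m/m
FS = M_R / M_D = 9463.0 / 8357.0 = 1.132

FS = 1.13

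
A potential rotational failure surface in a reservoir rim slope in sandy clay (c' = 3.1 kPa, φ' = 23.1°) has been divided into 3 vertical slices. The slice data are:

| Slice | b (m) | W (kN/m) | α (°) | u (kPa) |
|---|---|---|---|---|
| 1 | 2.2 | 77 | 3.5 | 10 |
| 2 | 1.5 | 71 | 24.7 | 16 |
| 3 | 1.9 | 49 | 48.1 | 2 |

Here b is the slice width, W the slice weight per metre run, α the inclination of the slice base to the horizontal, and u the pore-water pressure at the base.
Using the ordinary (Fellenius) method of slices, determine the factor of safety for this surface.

Ordinary method of slices: FS = Σ[c'·Δl_i + (W_i cosα_i − u_i·Δl_i)·tanφ'] / Σ W_i sinα_i, with Δl_i = b_i / cosα_i.
Slice 1: Δl = 2.2/cos3.5° = 2.204 m; N'_1 = 77·cos3.5° − 10·2.204 = 54.8; c'Δl = 6.83; W sinα = 4.7
Slice 2: Δl = 1.5/cos24.7° = 1.651 m; N'_2 = 71·cos24.7° − 16·1.651 = 38.1; c'Δl = 5.12; W sinα = 29.7
Slice 3: Δl = 1.9/cos48.1° = 2.845 m; N'_3 = 49·cos48.1° − 2·2.845 = 27.0; c'Δl = 8.82; W sinα = 36.5
Σc'Δl = 20.8 kN/m; ΣN' = 119.9 kN/m; ΣW sinα = 70.8 kN/m
Resisting = 20.8 + 119.9·tan23.1° = 20.8 + 51.2 = 71.9 kN/m
FS = 71.9 / 70.8 = 1.015

FS = 1.02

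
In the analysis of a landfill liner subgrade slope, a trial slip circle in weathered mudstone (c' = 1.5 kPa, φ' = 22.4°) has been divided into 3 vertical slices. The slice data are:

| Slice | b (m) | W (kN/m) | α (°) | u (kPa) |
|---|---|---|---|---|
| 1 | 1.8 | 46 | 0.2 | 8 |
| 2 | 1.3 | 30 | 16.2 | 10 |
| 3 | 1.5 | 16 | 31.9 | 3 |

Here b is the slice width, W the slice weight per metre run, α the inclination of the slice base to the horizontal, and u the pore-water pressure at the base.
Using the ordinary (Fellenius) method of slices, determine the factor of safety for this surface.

Ordinary method of slices: FS = Σ[c'·Δl_i + (W_i cosα_i − u_i·Δl_i)·tanφ'] / Σ W_i sinα_i, with Δl_i = b_i / cosα_i.
Slice 1: Δl = 1.8/cos0.2° = 1.800 m; N'_1 = 46·cos0.2° − 8·1.800 = 31.6; c'Δl = 2.70; W sinα = 0.2
Slice 2: Δl = 1.3/cos16.2° = 1.354 m; N'_2 = 30·cos16.2° − 10·1.354 = 15.3; c'Δl = 2.03; W sinα = 8.4
Slice 3: Δl = 1.5/cos31.9° = 1.767 m; N'_3 = 16·cos31.9° − 3·1.767 = 8.3; c'Δl = 2.65; W sinα = 8.5
Σc'Δl = 7.4 kN/m; ΣN' = 55.2 kN/m; ΣW sinα = 17.0 kN/m
Resisting = 7.4 + 55.2·tan22.4° = 7.4 + 22.7 = 30.1 kN/m
FS = 30.1 / 17.0 = 1.773

FS = 1.77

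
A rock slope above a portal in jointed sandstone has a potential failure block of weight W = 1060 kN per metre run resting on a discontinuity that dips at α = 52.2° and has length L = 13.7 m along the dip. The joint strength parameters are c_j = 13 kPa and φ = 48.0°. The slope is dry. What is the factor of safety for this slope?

FS = 1.07

Resolving the block weight along and normal to the plane and applying the Mohr–Coulomb strength on the joint:
N' = W cosα = 1060·cos52.2° = 649.7 kN/m
Driving force T = W sinα = 1060·sin52.2° = 837.6 kN/m
Resisting force R = c_j·L + N'·tanφ = 13·13.7 + 649.7·tan48.0° = 178.1 + 721.5 = 899.6 kN/m
FS = R / T = 899.6 / 837.6 = 1.074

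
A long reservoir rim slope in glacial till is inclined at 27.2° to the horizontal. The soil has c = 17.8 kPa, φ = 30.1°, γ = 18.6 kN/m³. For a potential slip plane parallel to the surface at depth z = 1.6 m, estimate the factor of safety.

For an infinite slope with a slip plane parallel to the surface (no pore pressure): FS = [c + γz cos²β tanφ] / [γz sinβ cosβ].
γz = 18.6·1.6 = 29.76 kN/m²
Numerator = 17.8 + 29.76·cos²27.2°·tan30.1° = 17.8 + 29.76·0.7911·0.5797 = 31.447 kPa
Denominator = 29.76·sin27.2°·cos27.2° = 29.76·0.4571·0.8894 = 12.099 kPa
FS = 31.447 / 12.099 = 2.599

FS = 2.60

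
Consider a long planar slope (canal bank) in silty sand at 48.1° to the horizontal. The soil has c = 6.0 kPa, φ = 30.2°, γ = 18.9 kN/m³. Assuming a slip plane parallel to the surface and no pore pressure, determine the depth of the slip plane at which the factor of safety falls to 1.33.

z = 0.79 m

Setting FS = 1.33 in FS = [c + γz cos²β tanφ] / [γz sinβ cosβ] and solving for z:
z = c / [γ cosβ (FS·sinβ − cosβ·tanφ)]
  = 6.0 / [18.9·cos48.1°·(1.33·sin48.1° − cos48.1°·tan30.2°)]
  = 6.0 / [18.9·0.6678·(1.33·0.7443 − 0.6678·0.5820)]
  = 6.0 / 7.5890 = 0.791 m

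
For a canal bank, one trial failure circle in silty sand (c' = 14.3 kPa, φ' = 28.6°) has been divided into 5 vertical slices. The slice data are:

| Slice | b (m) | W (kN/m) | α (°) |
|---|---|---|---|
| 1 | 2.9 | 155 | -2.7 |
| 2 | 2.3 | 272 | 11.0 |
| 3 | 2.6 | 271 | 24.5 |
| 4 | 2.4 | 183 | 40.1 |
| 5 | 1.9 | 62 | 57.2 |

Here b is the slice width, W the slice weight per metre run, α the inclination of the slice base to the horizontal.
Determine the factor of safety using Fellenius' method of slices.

FS = 2.05

Ordinary method of slices: FS = Σ[c'·Δl_i + (W_i cosα_i)·tanφ'] / Σ W_i sinα_i, with Δl_i = b_i / cosα_i.
Slice 1: Δl = 2.9/cos(-2.7°) = 2.903 m; N'_1 = 155·cos(-2.7°) = 154.8; c'Δl = 41.52; W sinα = -7.3
Slice 2: Δl = 2.3/cos11.0° = 2.343 m; N'_2 = 272·cos11.0° = 267.0; c'Δl = 33.51; W sinα = 51.9
Slice 3: Δl = 2.6/cos24.5° = 2.857 m; N'_3 = 271·cos24.5° = 246.6; c'Δl = 40.86; W sinα = 112.4
Slice 4: Δl = 2.4/cos40.1° = 3.138 m; N'_4 = 183·cos40.1° = 140.0; c'Δl = 44.87; W sinα = 117.9
Slice 5: Δl = 1.9/cos57.2° = 3.507 m; N'_5 = 62·cos57.2° = 33.6; c'Δl = 50.16; W sinα = 52.1
Σc'Δl = 210.9 kN/m; ΣN' = 842.0 kN/m; ΣW sinα = 327.0 kN/m
Resisting = 210.9 + 842.0·tan28.6° = 210.9 + 459.1 = 670.0 kN/m
FS = 670.0 / 327.0 = 2.049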